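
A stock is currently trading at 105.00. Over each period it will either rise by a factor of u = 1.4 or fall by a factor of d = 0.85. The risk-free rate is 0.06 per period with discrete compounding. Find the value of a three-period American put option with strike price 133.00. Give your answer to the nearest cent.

28.80

Risk-neutral probability p = (1 + 0.06 − 0.85)/(1.4 − 0.85) = 0.2100/0.5500 = 0.3818
Terminal stock prices: S_uuu = 288.1, S_uud = 174.9, S_udd = 106.2, S_ddd = 64.48
Terminal payoffs (K − S): max(-155.1, 0) = 0, max(-41.93, 0) = 0, max(26.79, 0) = 26.79, max(68.52, 0) = 68.52
Node uu (S = 205.8): continuation = 1/1.06·[0.3818·0.0000 + 0.6182·0.0000] = 0.0000; exercise value = 0.0000 ≤ continuation, so V_uu = 0.0000
Node ud (S = 125): continuation = 1/1.06·[0.3818·0.0000 + 0.6182·26.7925] = 15.6251; exercise value = 8.0500 ≤ continuation, so V_ud = 15.6251
Node dd (S = 75.86): continuation = 1/1.06·[0.3818·26.7925 + 0.6182·68.5169] = 49.6092; exercise value = 57.1375 > continuation, so V_dd = 57.1375 (exercise)
Node u (S = 147): continuation = 1/1.06·[0.3818·0.0000 + 0.6182·15.6251] = 9.1124; exercise value = 0.0000 ≤ continuation, so V_u = 9.1124
Node d (S = 89.25): continuation = 1/1.06·[0.3818·15.6251 + 0.6182·57.1375] = 38.9503; exercise value = 43.7500 > continuation, so V_d = 43.7500 (exercise)
Node 0 (S = 105): continuation = 1/1.06·[0.3818·9.1124 + 0.6182·43.7500] = 28.7969; exercise value = 28.0000 ≤ continuation, so V_0 = 28.7969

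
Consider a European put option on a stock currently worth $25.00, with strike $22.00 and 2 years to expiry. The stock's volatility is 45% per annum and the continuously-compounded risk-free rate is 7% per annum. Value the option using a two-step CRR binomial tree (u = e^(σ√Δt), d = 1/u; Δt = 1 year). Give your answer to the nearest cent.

$2.92

CRR parameters: u = e^(σ√Δt) = e^(0.45·√1) = 1.5683, d = 1/u = 0.6376
Per-period rate: rΔt = 0.07·1 = 0.07, so R = e^0.07 = 1.0725
Risk-neutral probability p = (e^0.07 − 0.6376)/(1.5683 − 0.6376) = 0.4349/0.9307 = 0.4673
Terminal stock prices: S_uu = 61.49, S_ud = 25, S_dd = 10.16
Terminal payoffs (K − S): max(-39.49, 0) = 0, max(-3, 0) = 0, max(11.84, 0) = 11.84
Node u (S = 39.21): V_u = e^(−0.07)·[0.4673·0.0000 + 0.5327·0.0000] = 0.0000
Node d (S = 15.94): V_d = e^(−0.07)·[0.4673·0.0000 + 0.5327·11.8358] = 5.8790
Node 0 (S = 25): V_0 = e^(−0.07)·[0.4673·0.0000 + 0.5327·5.8790] = 2.9202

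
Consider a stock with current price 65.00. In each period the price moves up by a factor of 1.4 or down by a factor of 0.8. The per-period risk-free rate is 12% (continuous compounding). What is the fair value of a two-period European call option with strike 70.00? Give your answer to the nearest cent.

Risk-neutral probability p = (e^0.12 − 0.8)/(1.4 − 0.8) = 0.3275/0.6000 = 0.5458
Terminal stock prices: S_uu = 127.4, S_ud = 72.8, S_dd = 41.6
Terminal payoffs (S − K): max(57.4, 0) = 57.4, max(2.8, 0) = 2.8, max(-28.4, 0) = 0
Node u (S = 91): V_u = e^(−0.12)·[0.5458·57.4000 + 0.4542·2.8000] = 28.9156
Node d (S = 52): V_d = e^(−0.12)·[0.5458·2.8000 + 0.4542·0.0000] = 1.3555
Node 0 (S = 65): V_0 = e^(−0.12)·[0.5458·28.9156 + 0.4542·1.3555] = 14.5442

14.54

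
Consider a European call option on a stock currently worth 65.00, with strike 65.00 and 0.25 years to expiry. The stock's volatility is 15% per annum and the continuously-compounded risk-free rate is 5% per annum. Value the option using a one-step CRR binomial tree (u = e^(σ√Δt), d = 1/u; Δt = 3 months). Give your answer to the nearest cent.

CRR parameters: u = e^(σ√Δt) = e^(0.15·√0.25) = 1.0779, d = 1/u = 0.9277
Per-period rate: rΔt = 0.05·0.25 = 0.0125, so R = e^0.0125 = 1.0126
Risk-neutral probability p = (e^0.0125 − 0.9277)/(1.0779 − 0.9277) = 0.0848/0.1501 = 0.5650
Terminal stock prices: S_u = 70.06, S_d = 60.3
Terminal payoffs (S − K): max(5.062, 0) = 5.062, max(-4.697, 0) = 0
Node 0 (S = 65): V_0 = e^(−0.0125)·[0.5650·5.0625 + 0.4350·0.0000] = 2.8249

2.82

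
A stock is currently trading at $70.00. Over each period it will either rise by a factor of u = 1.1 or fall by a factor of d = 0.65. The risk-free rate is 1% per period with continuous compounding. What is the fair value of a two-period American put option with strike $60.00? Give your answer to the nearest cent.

$4.43

Risk-neutral probability p = (e^0.01 − 0.65)/(1.1 − 0.65) = 0.3601/0.4500 = 0.8001
Terminal stock prices: S_uu = 84.7, S_ud = 50.05, S_dd = 29.58
Terminal payoffs (K − S): max(-24.7, 0) = 0, max(9.95, 0) = 9.95, max(30.42, 0) = 30.42
Node u (S = 77): continuation = e^(−0.01)·[0.8001·0.0000 + 0.1999·9.9500] = 1.9691; exercise value = 0.0000 ≤ continuation, so V_u = 1.9691
Node d (S = 45.5): continuation = e^(−0.01)·[0.8001·9.9500 + 0.1999·30.4250] = 13.9030; exercise value = 14.5000 > continuation, so V_d = 14.5000 (exercise)
Node 0 (S = 70): continuation = e^(−0.01)·[0.8001·1.9691 + 0.1999·14.5000] = 4.4294; exercise value = 0.0000 ≤ continuation, so V_0 = 4.4294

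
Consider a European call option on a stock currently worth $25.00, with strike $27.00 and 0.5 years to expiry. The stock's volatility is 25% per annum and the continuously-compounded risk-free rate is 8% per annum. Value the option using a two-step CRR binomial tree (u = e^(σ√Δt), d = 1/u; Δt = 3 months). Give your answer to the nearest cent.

$1.48

CRR parameters: u = e^(σ√Δt) = e^(0.25·√0.25) = 1.1331, d = 1/u = 0.8825
Per-period rate: rΔt = 0.08·0.25 = 0.02, so R = e^0.02 = 1.0202
Risk-neutral probability p = (e^0.02 − 0.8825)/(1.1331 − 0.8825) = 0.1377/0.2507 = 0.5494
Terminal stock prices: S_uu = 32.1, S_ud = 25, S_dd = 19.47
Terminal payoffs (S − K): max(5.101, 0) = 5.101, max(-2, 0) = 0, max(-7.53, 0) = 0
Node u (S = 28.33): V_u = e^(−0.02)·[0.5494·5.1006 + 0.4506·0.0000] = 2.7467
Node d (S = 22.06): V_d = e^(−0.02)·[0.5494·0.0000 + 0.4506·0.0000] = 0.0000
Node 0 (S = 25): V_0 = e^(−0.02)·[0.5494·2.7467 + 0.4506·0.0000] = 1.4791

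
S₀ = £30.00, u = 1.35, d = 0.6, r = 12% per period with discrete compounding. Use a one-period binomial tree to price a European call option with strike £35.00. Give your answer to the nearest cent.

£3.40

Risk-neutral probability p = (1 + 0.12 − 0.6)/(1.35 − 0.6) = 0.5200/0.7500 = 0.6933
Terminal stock prices: S_u = 40.5, S_d = 18
Terminal payoffs (S − K): max(5.5, 0) = 5.5, max(-17, 0) = 0
Node 0 (S = 30): V_0 = 1/1.12·[0.6933·5.5000 + 0.3067·0.0000] = 3.4048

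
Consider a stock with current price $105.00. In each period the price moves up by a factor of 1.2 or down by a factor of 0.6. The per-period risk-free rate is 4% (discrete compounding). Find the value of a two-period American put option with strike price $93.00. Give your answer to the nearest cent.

Risk-neutral probability p = (1 + 0.04 − 0.6)/(1.2 − 0.6) = 0.4400/0.6000 = 0.7333
Terminal stock prices: S_uu = 151.2, S_ud = 75.6, S_dd = 37.8
Terminal payoffs (K − S): max(-58.2, 0) = 0, max(17.4, 0) = 17.4, max(55.2, 0) = 55.2
Node u (S = 126): continuation = 1/1.04·[0.7333·0.0000 + 0.2667·17.4000] = 4.4615; exercise value = 0.0000 ≤ continuation, so V_u = 4.4615
Node d (S = 63): continuation = 1/1.04·[0.7333·17.4000 + 0.2667·55.2000] = 26.4231; exercise value = 30.0000 > continuation, so V_d = 30.0000 (exercise)
Node 0 (S = 105): continuation = 1/1.04·[0.7333·4.4615 + 0.2667·30.0000] = 10.8383; exercise value = 0.0000 ≤ continuation, so V_0 = 10.8383

$10.84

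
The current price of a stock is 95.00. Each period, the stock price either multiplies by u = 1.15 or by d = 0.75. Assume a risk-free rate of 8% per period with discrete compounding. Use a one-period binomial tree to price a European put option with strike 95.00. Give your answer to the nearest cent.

Risk-neutral probability p = (1 + 0.08 − 0.75)/(1.15 − 0.75) = 0.3300/0.4000 = 0.8250
Terminal stock prices: S_u = 109.2, S_d = 71.25
Terminal payoffs (K − S): max(-14.25, 0) = 0, max(23.75, 0) = 23.75
Node 0 (S = 95): V_0 = 1/1.08·[0.8250·0.0000 + 0.1750·23.7500] = 3.8484

3.85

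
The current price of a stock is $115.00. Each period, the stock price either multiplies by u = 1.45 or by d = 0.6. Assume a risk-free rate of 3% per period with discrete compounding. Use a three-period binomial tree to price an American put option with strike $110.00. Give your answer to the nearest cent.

Risk-neutral probability p = (1 + 0.03 − 0.6)/(1.45 − 0.6) = 0.4300/0.8500 = 0.5059
Terminal stock prices: S_uuu = 350.6, S_uud = 145.1, S_udd = 60.03, S_ddd = 24.84
Terminal payoffs (K − S): max(-240.6, 0) = 0, max(-35.07, 0) = 0, max(49.97, 0) = 49.97, max(85.16, 0) = 85.16
Node uu (S = 241.8): continuation = 1/1.03·[0.5059·0.0000 + 0.4941·0.0000] = 0.0000; exercise value = 0.0000 ≤ continuation, so V_uu = 0.0000
Node ud (S = 100): continuation = 1/1.03·[0.5059·0.0000 + 0.4941·49.9700] = 23.9719; exercise value = 9.9500 ≤ continuation, so V_ud = 23.9719
Node dd (S = 41.4): continuation = 1/1.03·[0.5059·49.9700 + 0.4941·85.1600] = 65.3961; exercise value = 68.6000 > continuation, so V_dd = 68.6000 (exercise)
Node u (S = 166.8): continuation = 1/1.03·[0.5059·0.0000 + 0.4941·23.9719] = 11.4999; exercise value = 0.0000 ≤ continuation, so V_u = 11.4999
Node d (S = 69): continuation = 1/1.03·[0.5059·23.9719 + 0.4941·68.6000] = 44.6829; exercise value = 41.0000 ≤ continuation, so V_d = 44.6829
Node 0 (S = 115): continuation = 1/1.03·[0.5059·11.4999 + 0.4941·44.6829] = 27.0837; exercise value = 0.0000 ≤ continuation, so V_0 = 27.0837

$27.08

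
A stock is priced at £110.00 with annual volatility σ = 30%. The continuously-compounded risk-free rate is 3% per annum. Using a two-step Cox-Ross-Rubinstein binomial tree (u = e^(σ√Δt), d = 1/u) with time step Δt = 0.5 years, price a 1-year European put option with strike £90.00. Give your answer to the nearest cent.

CRR parameters: u = e^(σ√Δt) = e^(0.3·√0.5) = 1.2363, d = 1/u = 0.8089
Per-period rate: rΔt = 0.03·0.5 = 0.015, so R = e^0.015 = 1.0151
Risk-neutral probability p = (e^0.015 − 0.8089)/(1.2363 − 0.8089) = 0.2063/0.4275 = 0.4825
Terminal stock prices: S_uu = 168.1, S_ud = 110, S_dd = 71.97
Terminal payoffs (K − S): max(-78.13, 0) = 0, max(-20, 0) = 0, max(18.03, 0) = 18.03
Node u (S = 136): V_u = e^(−0.015)·[0.4825·0.0000 + 0.5175·0.0000] = 0.0000
Node d (S = 88.97): V_d = e^(−0.015)·[0.4825·0.0000 + 0.5175·18.0324] = 9.1925
Node 0 (S = 110): V_0 = e^(−0.015)·[0.4825·0.0000 + 0.5175·9.1925] = 4.6861

£4.69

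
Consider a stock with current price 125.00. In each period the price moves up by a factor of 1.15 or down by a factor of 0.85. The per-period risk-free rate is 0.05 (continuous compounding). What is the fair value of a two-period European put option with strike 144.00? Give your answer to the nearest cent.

13.98

Risk-neutral probability p = (e^0.05 − 0.85)/(1.15 − 0.85) = 0.2013/0.3000 = 0.6709
Terminal stock prices: S_uu = 165.3, S_ud = 122.2, S_dd = 90.31
Terminal payoffs (K − S): max(-21.31, 0) = 0, max(21.81, 0) = 21.81, max(53.69, 0) = 53.69
Node u (S = 143.8): V_u = e^(−0.05)·[0.6709·0.0000 + 0.3291·21.8125] = 6.8283
Node d (S = 106.2): V_d = e^(−0.05)·[0.6709·21.8125 + 0.3291·53.6875] = 30.7270
Node 0 (S = 125): V_0 = e^(−0.05)·[0.6709·6.8283 + 0.3291·30.7270] = 13.9767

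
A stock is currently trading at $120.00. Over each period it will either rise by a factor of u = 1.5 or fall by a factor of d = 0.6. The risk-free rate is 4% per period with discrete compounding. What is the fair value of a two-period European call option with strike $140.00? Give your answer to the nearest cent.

Risk-neutral probability p = (1 + 0.04 − 0.6)/(1.5 − 0.6) = 0.4400/0.9000 = 0.4889
Terminal stock prices: S_uu = 270, S_ud = 108, S_dd = 43.2
Terminal payoffs (S − K): max(130, 0) = 130, max(-32, 0) = 0, max(-96.8, 0) = 0
Node u (S = 180): V_u = 1/1.04·[0.4889·130.0000 + 0.5111·0.0000] = 61.1111
Node d (S = 72): V_d = 1/1.04·[0.4889·0.0000 + 0.5111·0.0000] = 0.0000
Node 0 (S = 120): V_0 = 1/1.04·[0.4889·61.1111 + 0.5111·0.0000] = 28.7274

$28.73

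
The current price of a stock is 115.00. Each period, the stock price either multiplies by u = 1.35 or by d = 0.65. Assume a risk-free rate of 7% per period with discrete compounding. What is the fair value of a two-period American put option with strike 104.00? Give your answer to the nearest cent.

11.58

Risk-neutral probability p = (1 + 0.07 − 0.65)/(1.35 − 0.65) = 0.4200/0.7000 = 0.6000
Terminal stock prices: S_uu = 209.6, S_ud = 100.9, S_dd = 48.59
Terminal payoffs (K − S): max(-105.6, 0) = 0, max(3.087, 0) = 3.087, max(55.41, 0) = 55.41
Node u (S = 155.2): continuation = 1/1.07·[0.6000·0.0000 + 0.4000·3.0875] = 1.1542; exercise value = 0.0000 ≤ continuation, so V_u = 1.1542
Node d (S = 74.75): continuation = 1/1.07·[0.6000·3.0875 + 0.4000·55.4125] = 22.4463; exercise value = 29.2500 > continuation, so V_d = 29.2500 (exercise)
Node 0 (S = 115): continuation = 1/1.07·[0.6000·1.1542 + 0.4000·29.2500] = 11.5818; exercise value = 0.0000 ≤ continuation, so V_0 = 11.5818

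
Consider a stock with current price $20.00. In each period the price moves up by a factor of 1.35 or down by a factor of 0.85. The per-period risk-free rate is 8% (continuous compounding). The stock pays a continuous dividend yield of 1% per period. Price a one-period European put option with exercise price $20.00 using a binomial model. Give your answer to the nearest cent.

$1.54

Per-period risk-free factor R = e^0.08 = 1.0833; dividend-adjusted growth = e^(0.08−0.01) = 1.0725.
Risk-neutral probability p = (1.0725 − 0.85)/(1.35 − 0.85) = 0.2225/0.5000 = 0.4450
Terminal stock prices: S_u = 27, S_d = 17
Terminal payoffs (K − S): max(-7, 0) = 0, max(3, 0) = 3
Node 0 (S = 20): V_0 = e^(−0.08)·[0.4450·0.0000 + 0.5550·3.0000] = 1.5369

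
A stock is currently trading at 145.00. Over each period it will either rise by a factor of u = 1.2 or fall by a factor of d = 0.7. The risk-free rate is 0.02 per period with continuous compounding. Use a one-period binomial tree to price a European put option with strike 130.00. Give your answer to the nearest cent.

Risk-neutral probability p = (e^0.02 − 0.7)/(1.2 − 0.7) = 0.3202/0.5000 = 0.6404
Terminal stock prices: S_u = 174, S_d = 101.5
Terminal payoffs (K − S): max(-44, 0) = 0, max(28.5, 0) = 28.5
Node 0 (S = 145): V_0 = e^(−0.02)·[0.6404·0.0000 + 0.3596·28.5000] = 10.0456

10.05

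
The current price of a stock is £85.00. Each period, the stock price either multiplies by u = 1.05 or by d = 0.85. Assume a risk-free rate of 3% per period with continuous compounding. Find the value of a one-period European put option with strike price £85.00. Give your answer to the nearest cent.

£1.21

Risk-neutral probability p = (e^0.03 − 0.85)/(1.05 − 0.85) = 0.1805/0.2000 = 0.9023
Terminal stock prices: S_u = 89.25, S_d = 72.25
Terminal payoffs (K − S): max(-4.25, 0) = 0, max(12.75, 0) = 12.75
Node 0 (S = 85): V_0 = e^(−0.03)·[0.9023·0.0000 + 0.0977·12.7500] = 1.2092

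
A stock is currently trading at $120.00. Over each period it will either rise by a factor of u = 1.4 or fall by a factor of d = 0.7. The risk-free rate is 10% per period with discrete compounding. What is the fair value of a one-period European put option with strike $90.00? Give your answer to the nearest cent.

Risk-neutral probability p = (1 + 0.1 − 0.7)/(1.4 − 0.7) = 0.4000/0.7000 = 0.5714
Terminal stock prices: S_u = 168, S_d = 84
Terminal payoffs (K − S): max(-78, 0) = 0, max(6, 0) = 6
Node 0 (S = 120): V_0 = 1/1.1·[0.5714·0.0000 + 0.4286·6.0000] = 2.3377

$2.34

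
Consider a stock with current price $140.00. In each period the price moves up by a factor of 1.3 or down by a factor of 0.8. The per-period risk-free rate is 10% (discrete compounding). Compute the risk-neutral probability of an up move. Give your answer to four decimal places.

p = 0.6000

Risk-neutral probability p = (1 + 0.1 − 0.8)/(1.3 − 0.8) = 0.3000/0.5000 = 0.6000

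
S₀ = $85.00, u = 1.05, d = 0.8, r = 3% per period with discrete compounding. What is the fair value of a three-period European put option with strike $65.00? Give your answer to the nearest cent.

Risk-neutral probability p = (1 + 0.03 − 0.8)/(1.05 − 0.8) = 0.2300/0.2500 = 0.9200
Terminal stock prices: S_uuu = 98.4, S_uud = 74.97, S_udd = 57.12, S_ddd = 43.52
Terminal payoffs (K − S): max(-33.4, 0) = 0, max(-9.97, 0) = 0, max(7.88, 0) = 7.88, max(21.48, 0) = 21.48
Node uu (S = 93.71): V_uu = 1/1.03·[0.9200·0.0000 + 0.0800·0.0000] = 0.0000
Node ud (S = 71.4): V_ud = 1/1.03·[0.9200·0.0000 + 0.0800·7.8800] = 0.6120
Node dd (S = 54.4): V_dd = 1/1.03·[0.9200·7.8800 + 0.0800·21.4800] = 8.7068
Node u (S = 89.25): V_u = 1/1.03·[0.9200·0.0000 + 0.0800·0.6120] = 0.0475
Node d (S = 68): V_d = 1/1.03·[0.9200·0.6120 + 0.0800·8.7068] = 1.2229
Node 0 (S = 85): V_0 = 1/1.03·[0.9200·0.0475 + 0.0800·1.2229] = 0.1374

$0.14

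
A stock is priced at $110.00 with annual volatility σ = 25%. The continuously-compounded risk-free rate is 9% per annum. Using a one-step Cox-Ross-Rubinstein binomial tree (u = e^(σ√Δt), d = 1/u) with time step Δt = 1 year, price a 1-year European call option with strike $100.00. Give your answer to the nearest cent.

CRR parameters: u = e^(σ√Δt) = e^(0.25·√1) = 1.2840, d = 1/u = 0.7788
Per-period rate: rΔt = 0.09·1 = 0.09, so R = e^0.09 = 1.0942
Risk-neutral probability p = (e^0.09 − 0.7788)/(1.2840 − 0.7788) = 0.3154/0.5052 = 0.6242
Terminal stock prices: S_u = 141.2, S_d = 85.67
Terminal payoffs (S − K): max(41.24, 0) = 41.24, max(-14.33, 0) = 0
Node 0 (S = 110): V_0 = e^(−0.09)·[0.6242·41.2428 + 0.3758·0.0000] = 23.5289

$23.53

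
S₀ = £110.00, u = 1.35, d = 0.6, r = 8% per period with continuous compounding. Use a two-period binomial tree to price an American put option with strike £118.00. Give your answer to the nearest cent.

Risk-neutral probability p = (e^0.08 − 0.6)/(1.35 − 0.6) = 0.4833/0.7500 = 0.6444
Terminal stock prices: S_uu = 200.5, S_ud = 89.1, S_dd = 39.6
Terminal payoffs (K − S): max(-82.48, 0) = 0, max(28.9, 0) = 28.9, max(78.4, 0) = 78.4
Node u (S = 148.5): continuation = e^(−0.08)·[0.6444·0.0000 + 0.3556·28.9000] = 9.4872; exercise value = 0.0000 ≤ continuation, so V_u = 9.4872
Node d (S = 66): continuation = e^(−0.08)·[0.6444·28.9000 + 0.3556·78.4000] = 42.9277; exercise value = 52.0000 > continuation, so V_d = 52.0000 (exercise)
Node 0 (S = 110): continuation = e^(−0.08)·[0.6444·9.4872 + 0.3556·52.0000] = 22.7137; exercise value = 8.0000 ≤ continuation, so V_0 = 22.7137

£22.71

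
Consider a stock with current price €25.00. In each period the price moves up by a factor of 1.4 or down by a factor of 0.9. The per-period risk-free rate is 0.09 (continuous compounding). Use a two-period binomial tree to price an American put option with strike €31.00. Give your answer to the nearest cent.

Risk-neutral probability p = (e^0.09 − 0.9)/(1.4 − 0.9) = 0.1942/0.5000 = 0.3883
Terminal stock prices: S_uu = 49, S_ud = 31.5, S_dd = 20.25
Terminal payoffs (K − S): max(-18, 0) = 0, max(-0.5, 0) = 0, max(10.75, 0) = 10.75
Node u (S = 35): continuation = e^(−0.09)·[0.3883·0.0000 + 0.6117·0.0000] = 0.0000; exercise value = 0.0000 ≤ continuation, so V_u = 0.0000
Node d (S = 22.5): continuation = e^(−0.09)·[0.3883·0.0000 + 0.6117·10.7500] = 6.0093; exercise value = 8.5000 > continuation, so V_d = 8.5000 (exercise)
Node 0 (S = 25): continuation = e^(−0.09)·[0.3883·0.0000 + 0.6117·8.5000] = 4.7516; exercise value = 6.0000 > continuation, so V_0 = 6.0000 (exercise)

€6.00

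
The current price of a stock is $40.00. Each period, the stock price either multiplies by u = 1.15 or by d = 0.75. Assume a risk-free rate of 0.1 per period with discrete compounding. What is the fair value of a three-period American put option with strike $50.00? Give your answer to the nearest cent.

Risk-neutral probability p = (1 + 0.1 − 0.75)/(1.15 − 0.75) = 0.3500/0.4000 = 0.8750
Terminal stock prices: S_uuu = 60.83, S_uud = 39.67, S_udd = 25.88, S_ddd = 16.88
Terminal payoffs (K − S): max(-10.83, 0) = 0, max(10.33, 0) = 10.33, max(24.12, 0) = 24.12, max(33.12, 0) = 33.12
Node uu (S = 52.9): continuation = 1/1.1·[0.8750·0.0000 + 0.1250·10.3250] = 1.1733; exercise value = 0.0000 ≤ continuation, so V_uu = 1.1733
Node ud (S = 34.5): continuation = 1/1.1·[0.8750·10.3250 + 0.1250·24.1250] = 10.9545; exercise value = 15.5000 > continuation, so V_ud = 15.5000 (exercise)
Node dd (S = 22.5): continuation = 1/1.1·[0.8750·24.1250 + 0.1250·33.1250] = 22.9545; exercise value = 27.5000 > continuation, so V_dd = 27.5000 (exercise)
Node u (S = 46): continuation = 1/1.1·[0.8750·1.1733 + 0.1250·15.5000] = 2.6947; exercise value = 4.0000 > continuation, so V_u = 4.0000 (exercise)
Node d (S = 30): continuation = 1/1.1·[0.8750·15.5000 + 0.1250·27.5000] = 15.4545; exercise value = 20.0000 > continuation, so V_d = 20.0000 (exercise)
Node 0 (S = 40): continuation = 1/1.1·[0.8750·4.0000 + 0.1250·20.0000] = 5.4545; exercise value = 10.0000 > continuation, so V_0 = 10.0000 (exercise)

$10.00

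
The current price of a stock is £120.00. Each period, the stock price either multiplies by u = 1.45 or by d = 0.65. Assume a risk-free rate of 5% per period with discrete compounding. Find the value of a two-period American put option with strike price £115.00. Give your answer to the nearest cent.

Risk-neutral probability p = (1 + 0.05 − 0.65)/(1.45 − 0.65) = 0.4000/0.8000 = 0.5000
Terminal stock prices: S_uu = 252.3, S_ud = 113.1, S_dd = 50.7
Terminal payoffs (K − S): max(-137.3, 0) = 0, max(1.9, 0) = 1.9, max(64.3, 0) = 64.3
Node u (S = 174): continuation = 1/1.05·[0.5000·0.0000 + 0.5000·1.9000] = 0.9048; exercise value = 0.0000 ≤ continuation, so V_u = 0.9048
Node d (S = 78): continuation = 1/1.05·[0.5000·1.9000 + 0.5000·64.3000] = 31.5238; exercise value = 37.0000 > continuation, so V_d = 37.0000 (exercise)
Node 0 (S = 120): continuation = 1/1.05·[0.5000·0.9048 + 0.5000·37.0000] = 18.0499; exercise value = 0.0000 ≤ continuation, so V_0 = 18.0499

£18.05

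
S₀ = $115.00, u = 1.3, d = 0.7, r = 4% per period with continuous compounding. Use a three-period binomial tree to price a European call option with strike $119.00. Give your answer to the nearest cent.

Risk-neutral probability p = (e^0.04 − 0.7)/(1.3 − 0.7) = 0.3408/0.6000 = 0.5680
Terminal stock prices: S_uuu = 252.7, S_uud = 136, S_udd = 73.25, S_ddd = 39.44
Terminal payoffs (S − K): max(133.7, 0) = 133.7, max(17.05, 0) = 17.05, max(-45.75, 0) = 0, max(-79.56, 0) = 0
Node uu (S = 194.4): V_uu = e^(−0.04)·[0.5680·133.6550 + 0.4320·17.0450] = 80.0161
Node ud (S = 104.6): V_ud = e^(−0.04)·[0.5680·17.0450 + 0.4320·0.0000] = 9.3022
Node dd (S = 56.35): V_dd = e^(−0.04)·[0.5680·0.0000 + 0.4320·0.0000] = 0.0000
Node u (S = 149.5): V_u = e^(−0.04)·[0.5680·80.0161 + 0.4320·9.3022] = 47.5292
Node d (S = 80.5): V_d = e^(−0.04)·[0.5680·9.3022 + 0.4320·0.0000] = 5.0767
Node 0 (S = 115): V_0 = e^(−0.04)·[0.5680·47.5292 + 0.4320·5.0767] = 28.0459

$28.05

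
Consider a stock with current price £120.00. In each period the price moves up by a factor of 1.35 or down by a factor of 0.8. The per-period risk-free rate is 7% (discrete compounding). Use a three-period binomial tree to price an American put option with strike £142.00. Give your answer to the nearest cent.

£25.87

Risk-neutral probability p = (1 + 0.07 − 0.8)/(1.35 − 0.8) = 0.2700/0.5500 = 0.4909
Terminal stock prices: S_uuu = 295.2, S_uud = 175, S_udd = 103.7, S_ddd = 61.44
Terminal payoffs (K − S): max(-153.2, 0) = 0, max(-32.96, 0) = 0, max(38.32, 0) = 38.32, max(80.56, 0) = 80.56
Node uu (S = 218.7): continuation = 1/1.07·[0.4909·0.0000 + 0.5091·0.0000] = 0.0000; exercise value = 0.0000 ≤ continuation, so V_uu = 0.0000
Node ud (S = 129.6): continuation = 1/1.07·[0.4909·0.0000 + 0.5091·38.3200] = 18.2321; exercise value = 12.4000 ≤ continuation, so V_ud = 18.2321
Node dd (S = 76.8): continuation = 1/1.07·[0.4909·38.3200 + 0.5091·80.5600] = 55.9103; exercise value = 65.2000 > continuation, so V_dd = 65.2000 (exercise)
Node u (S = 162): continuation = 1/1.07·[0.4909·0.0000 + 0.5091·18.2321] = 8.6746; exercise value = 0.0000 ≤ continuation, so V_u = 8.6746
Node d (S = 96): continuation = 1/1.07·[0.4909·18.2321 + 0.5091·65.2000] = 39.3860; exercise value = 46.0000 > continuation, so V_d = 46.0000 (exercise)
Node 0 (S = 120): continuation = 1/1.07·[0.4909·8.6746 + 0.5091·46.0000] = 25.8660; exercise value = 22.0000 ≤ continuation, so V_0 = 25.8660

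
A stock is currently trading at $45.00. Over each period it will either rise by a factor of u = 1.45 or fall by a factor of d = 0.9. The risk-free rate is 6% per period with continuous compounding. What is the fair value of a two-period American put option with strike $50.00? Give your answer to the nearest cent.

Risk-neutral probability p = (e^0.06 − 0.9)/(1.45 − 0.9) = 0.1618/0.5500 = 0.2942
Terminal stock prices: S_uu = 94.61, S_ud = 58.73, S_dd = 36.45
Terminal payoffs (K − S): max(-44.61, 0) = 0, max(-8.725, 0) = 0, max(13.55, 0) = 13.55
Node u (S = 65.25): continuation = e^(−0.06)·[0.2942·0.0000 + 0.7058·0.0000] = 0.0000; exercise value = 0.0000 ≤ continuation, so V_u = 0.0000
Node d (S = 40.5): continuation = e^(−0.06)·[0.2942·0.0000 + 0.7058·13.5500] = 9.0060; exercise value = 9.5000 > continuation, so V_d = 9.5000 (exercise)
Node 0 (S = 45): continuation = e^(−0.06)·[0.2942·0.0000 + 0.7058·9.5000] = 6.3142; exercise value = 5.0000 ≤ continuation, so V_0 = 6.3142

$6.31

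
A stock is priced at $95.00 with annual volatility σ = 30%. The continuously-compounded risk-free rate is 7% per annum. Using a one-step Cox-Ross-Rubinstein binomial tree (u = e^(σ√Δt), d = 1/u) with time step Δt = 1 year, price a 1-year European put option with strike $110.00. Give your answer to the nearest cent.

CRR parameters: u = e^(σ√Δt) = e^(0.3·√1) = 1.3499, d = 1/u = 0.7408
Per-period rate: rΔt = 0.07·1 = 0.07, so R = e^0.07 = 1.0725
Risk-neutral probability p = (e^0.07 − 0.7408)/(1.3499 − 0.7408) = 0.3317/0.6090 = 0.5446
Terminal stock prices: S_u = 128.2, S_d = 70.38
Terminal payoffs (K − S): max(-18.24, 0) = 0, max(39.62, 0) = 39.62
Node 0 (S = 95): V_0 = e^(−0.07)·[0.5446·0.0000 + 0.4554·39.6223] = 16.8237

$16.82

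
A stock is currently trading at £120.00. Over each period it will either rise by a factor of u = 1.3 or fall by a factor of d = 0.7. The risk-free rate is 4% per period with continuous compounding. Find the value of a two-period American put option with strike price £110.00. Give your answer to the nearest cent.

Risk-neutral probability p = (e^0.04 − 0.7)/(1.3 − 0.7) = 0.3408/0.6000 = 0.5680
Terminal stock prices: S_uu = 202.8, S_ud = 109.2, S_dd = 58.8
Terminal payoffs (K − S): max(-92.8, 0) = 0, max(0.8, 0) = 0.8, max(51.2, 0) = 51.2
Node u (S = 156): continuation = e^(−0.04)·[0.5680·0.0000 + 0.4320·0.8000] = 0.3320; exercise value = 0.0000 ≤ continuation, so V_u = 0.3320
Node d (S = 84): continuation = e^(−0.04)·[0.5680·0.8000 + 0.4320·51.2000] = 21.6868; exercise value = 26.0000 > continuation, so V_d = 26.0000 (exercise)
Node 0 (S = 120): continuation = e^(−0.04)·[0.5680·0.3320 + 0.4320·26.0000] = 10.9723; exercise value = 0.0000 ≤ continuation, so V_0 = 10.9723

£10.97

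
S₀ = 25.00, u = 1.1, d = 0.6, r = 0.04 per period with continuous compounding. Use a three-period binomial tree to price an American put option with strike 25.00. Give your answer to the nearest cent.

Risk-neutral probability p = (e^0.04 − 0.6)/(1.1 − 0.6) = 0.4408/0.5000 = 0.8816
Terminal stock prices: S_uuu = 33.28, S_uud = 18.15, S_udd = 9.9, S_ddd = 5.4
Terminal payoffs (K − S): max(-8.275, 0) = 0, max(6.85, 0) = 6.85, max(15.1, 0) = 15.1, max(19.6, 0) = 19.6
Node uu (S = 30.25): continuation = e^(−0.04)·[0.8816·0.0000 + 0.1184·6.8500] = 0.7791; exercise value = 0.0000 ≤ continuation, so V_uu = 0.7791
Node ud (S = 16.5): continuation = e^(−0.04)·[0.8816·6.8500 + 0.1184·15.1000] = 7.5197; exercise value = 8.5000 > continuation, so V_ud = 8.5000 (exercise)
Node dd (S = 9): continuation = e^(−0.04)·[0.8816·15.1000 + 0.1184·19.6000] = 15.0197; exercise value = 16.0000 > continuation, so V_dd = 16.0000 (exercise)
Node u (S = 27.5): continuation = e^(−0.04)·[0.8816·0.7791 + 0.1184·8.5000] = 1.6267; exercise value = 0.0000 ≤ continuation, so V_u = 1.6267
Node d (S = 15): continuation = e^(−0.04)·[0.8816·8.5000 + 0.1184·16.0000] = 9.0197; exercise value = 10.0000 > continuation, so V_d = 10.0000 (exercise)
Node 0 (S = 25): continuation = e^(−0.04)·[0.8816·1.6267 + 0.1184·10.0000] = 2.5153; exercise value = 0.0000 ≤ continuation, so V_0 = 2.5153

2.52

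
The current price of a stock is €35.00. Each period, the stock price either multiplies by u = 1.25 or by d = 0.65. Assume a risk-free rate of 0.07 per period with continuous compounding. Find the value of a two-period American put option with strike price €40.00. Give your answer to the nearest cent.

Risk-neutral probability p = (e^0.07 − 0.65)/(1.25 − 0.65) = 0.4225/0.6000 = 0.7042
Terminal stock prices: S_uu = 54.69, S_ud = 28.44, S_dd = 14.79
Terminal payoffs (K − S): max(-14.69, 0) = 0, max(11.56, 0) = 11.56, max(25.21, 0) = 25.21
Node u (S = 43.75): continuation = e^(−0.07)·[0.7042·0.0000 + 0.2958·11.5625] = 3.1892; exercise value = 0.0000 ≤ continuation, so V_u = 3.1892
Node d (S = 22.75): continuation = e^(−0.07)·[0.7042·11.5625 + 0.2958·25.2125] = 14.5458; exercise value = 17.2500 > continuation, so V_d = 17.2500 (exercise)
Node 0 (S = 35): continuation = e^(−0.07)·[0.7042·3.1892 + 0.2958·17.2500] = 6.8518; exercise value = 5.0000 ≤ continuation, so V_0 = 6.8518

€6.85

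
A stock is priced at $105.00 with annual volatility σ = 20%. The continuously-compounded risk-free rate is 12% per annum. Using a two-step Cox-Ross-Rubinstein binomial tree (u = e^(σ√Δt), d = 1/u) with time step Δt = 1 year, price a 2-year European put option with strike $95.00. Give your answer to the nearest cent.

CRR parameters: u = e^(σ√Δt) = e^(0.2·√1) = 1.2214, d = 1/u = 0.8187
Per-period rate: rΔt = 0.12·1 = 0.12, so R = e^0.12 = 1.1275
Risk-neutral probability p = (e^0.12 − 0.8187)/(1.2214 − 0.8187) = 0.3088/0.4027 = 0.7668
Terminal stock prices: S_uu = 156.6, S_ud = 105, S_dd = 70.38
Terminal payoffs (K − S): max(-61.64, 0) = 0, max(-10, 0) = 0, max(24.62, 0) = 24.62
Node u (S = 128.2): V_u = e^(−0.12)·[0.7668·0.0000 + 0.2332·0.0000] = 0.0000
Node d (S = 85.97): V_d = e^(−0.12)·[0.7668·0.0000 + 0.2332·24.6164] = 5.0916
Node 0 (S = 105): V_0 = e^(−0.12)·[0.7668·0.0000 + 0.2332·5.0916] = 1.0531

$1.05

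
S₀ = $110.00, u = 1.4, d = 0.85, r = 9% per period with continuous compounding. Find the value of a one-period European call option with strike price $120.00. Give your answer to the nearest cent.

Risk-neutral probability p = (e^0.09 − 0.85)/(1.4 − 0.85) = 0.2442/0.5500 = 0.4440
Terminal stock prices: S_u = 154, S_d = 93.5
Terminal payoffs (S − K): max(34, 0) = 34, max(-26.5, 0) = 0
Node 0 (S = 110): V_0 = e^(−0.09)·[0.4440·34.0000 + 0.5560·0.0000] = 13.7953

$13.80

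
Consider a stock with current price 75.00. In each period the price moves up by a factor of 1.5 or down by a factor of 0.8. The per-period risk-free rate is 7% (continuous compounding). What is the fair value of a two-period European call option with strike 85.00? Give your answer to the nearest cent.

13.10

Risk-neutral probability p = (e^0.07 − 0.8)/(1.5 − 0.8) = 0.2725/0.7000 = 0.3893
Terminal stock prices: S_uu = 168.8, S_ud = 90, S_dd = 48
Terminal payoffs (S − K): max(83.75, 0) = 83.75, max(5, 0) = 5, max(-37, 0) = 0
Node u (S = 112.5): V_u = e^(−0.07)·[0.3893·83.7500 + 0.6107·5.0000] = 33.2465
Node d (S = 60): V_d = e^(−0.07)·[0.3893·5.0000 + 0.6107·0.0000] = 1.8149
Node 0 (S = 75): V_0 = e^(−0.07)·[0.3893·33.2465 + 0.6107·1.8149] = 13.1012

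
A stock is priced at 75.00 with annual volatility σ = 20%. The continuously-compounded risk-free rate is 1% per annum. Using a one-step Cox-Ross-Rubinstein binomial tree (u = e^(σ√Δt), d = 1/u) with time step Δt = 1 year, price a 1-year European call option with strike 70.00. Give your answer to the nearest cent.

CRR parameters: u = e^(σ√Δt) = e^(0.2·√1) = 1.2214, d = 1/u = 0.8187
Per-period rate: rΔt = 0.01·1 = 0.01, so R = e^0.01 = 1.0101
Risk-neutral probability p = (e^0.01 − 0.8187)/(1.2214 − 0.8187) = 0.1913/0.4027 = 0.4751
Terminal stock prices: S_u = 91.61, S_d = 61.4
Terminal payoffs (S − K): max(21.61, 0) = 21.61, max(-8.595, 0) = 0
Node 0 (S = 75): V_0 = e^(−0.01)·[0.4751·21.6052 + 0.5249·0.0000] = 10.1630

10.16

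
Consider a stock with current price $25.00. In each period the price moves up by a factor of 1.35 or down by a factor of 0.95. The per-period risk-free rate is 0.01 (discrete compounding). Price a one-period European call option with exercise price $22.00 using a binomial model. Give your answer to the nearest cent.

$3.22

Risk-neutral probability p = (1 + 0.01 − 0.95)/(1.35 − 0.95) = 0.0600/0.4000 = 0.1500
Terminal stock prices: S_u = 33.75, S_d = 23.75
Terminal payoffs (S − K): max(11.75, 0) = 11.75, max(1.75, 0) = 1.75
Node 0 (S = 25): V_0 = 1/1.01·[0.1500·11.7500 + 0.8500·1.7500] = 3.2178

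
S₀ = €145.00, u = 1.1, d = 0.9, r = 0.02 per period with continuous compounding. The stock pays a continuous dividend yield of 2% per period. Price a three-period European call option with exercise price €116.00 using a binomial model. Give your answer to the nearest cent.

€28.52

Per-period risk-free factor R = e^0.02 = 1.0202; dividend-adjusted growth = e^(0.02−0.02) = 1.0000.
Risk-neutral probability p = (1.0000 − 0.9)/(1.1 − 0.9) = 0.1000/0.2000 = 0.5000
Terminal stock prices: S_uuu = 193, S_uud = 157.9, S_udd = 129.2, S_ddd = 105.7
Terminal payoffs (S − K): max(77, 0) = 77, max(41.91, 0) = 41.91, max(13.2, 0) = 13.2, max(-10.29, 0) = 0
Node uu (S = 175.5): V_uu = e^(−0.02)·[0.5000·76.9950 + 0.5000·41.9050] = 58.2728
Node ud (S = 143.6): V_ud = e^(−0.02)·[0.5000·41.9050 + 0.5000·13.1950] = 27.0045
Node dd (S = 117.5): V_dd = e^(−0.02)·[0.5000·13.1950 + 0.5000·0.0000] = 6.4669
Node u (S = 159.5): V_u = e^(−0.02)·[0.5000·58.2728 + 0.5000·27.0045] = 41.7943
Node d (S = 130.5): V_d = e^(−0.02)·[0.5000·27.0045 + 0.5000·6.4669] = 16.4043
Node 0 (S = 145): V_0 = e^(−0.02)·[0.5000·41.7943 + 0.5000·16.4043] = 28.5231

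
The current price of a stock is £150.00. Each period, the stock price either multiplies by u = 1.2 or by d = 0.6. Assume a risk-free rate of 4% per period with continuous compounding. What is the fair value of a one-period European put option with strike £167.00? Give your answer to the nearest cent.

£19.63

Risk-neutral probability p = (e^0.04 − 0.6)/(1.2 − 0.6) = 0.4408/0.6000 = 0.7347
Terminal stock prices: S_u = 180, S_d = 90
Terminal payoffs (K − S): max(-13, 0) = 0, max(77, 0) = 77
Node 0 (S = 150): V_0 = e^(−0.04)·[0.7347·0.0000 + 0.2653·77.0000] = 19.6282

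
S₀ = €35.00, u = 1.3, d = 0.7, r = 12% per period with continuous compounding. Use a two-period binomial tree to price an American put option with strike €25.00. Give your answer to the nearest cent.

€0.51

Risk-neutral probability p = (e^0.12 − 0.7)/(1.3 − 0.7) = 0.4275/0.6000 = 0.7125
Terminal stock prices: S_uu = 59.15, S_ud = 31.85, S_dd = 17.15
Terminal payoffs (K − S): max(-34.15, 0) = 0, max(-6.85, 0) = 0, max(7.85, 0) = 7.85
Node u (S = 45.5): continuation = e^(−0.12)·[0.7125·0.0000 + 0.2875·0.0000] = 0.0000; exercise value = 0.0000 ≤ continuation, so V_u = 0.0000
Node d (S = 24.5): continuation = e^(−0.12)·[0.7125·0.0000 + 0.2875·7.8500] = 2.0017; exercise value = 0.5000 ≤ continuation, so V_d = 2.0017
Node 0 (S = 35): continuation = e^(−0.12)·[0.7125·0.0000 + 0.2875·2.0017] = 0.5104; exercise value = 0.0000 ≤ continuation, so V_0 = 0.5104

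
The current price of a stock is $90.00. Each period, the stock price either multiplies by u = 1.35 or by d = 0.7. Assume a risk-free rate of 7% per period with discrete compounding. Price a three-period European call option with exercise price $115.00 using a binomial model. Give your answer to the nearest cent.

$16.02

Risk-neutral probability p = (1 + 0.07 − 0.7)/(1.35 − 0.7) = 0.3700/0.6500 = 0.5692
Terminal stock prices: S_uuu = 221.4, S_uud = 114.8, S_udd = 59.53, S_ddd = 30.87
Terminal payoffs (S − K): max(106.4, 0) = 106.4, max(-0.1825, 0) = 0, max(-55.47, 0) = 0, max(-84.13, 0) = 0
Node uu (S = 164): V_uu = 1/1.07·[0.5692·106.4338 + 0.4308·0.0000] = 56.6218
Node ud (S = 85.05): V_ud = 1/1.07·[0.5692·0.0000 + 0.4308·0.0000] = 0.0000
Node dd (S = 44.1): V_dd = 1/1.07·[0.5692·0.0000 + 0.4308·0.0000] = 0.0000
Node u (S = 121.5): V_u = 1/1.07·[0.5692·56.6218 + 0.4308·0.0000] = 30.1223
Node d (S = 63): V_d = 1/1.07·[0.5692·0.0000 + 0.4308·0.0000] = 0.0000
Node 0 (S = 90): V_0 = 1/1.07·[0.5692·30.1223 + 0.4308·0.0000] = 16.0248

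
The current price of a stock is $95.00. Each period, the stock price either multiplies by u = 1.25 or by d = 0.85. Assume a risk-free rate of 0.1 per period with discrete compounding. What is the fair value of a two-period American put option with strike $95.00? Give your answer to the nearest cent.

Risk-neutral probability p = (1 + 0.1 − 0.85)/(1.25 − 0.85) = 0.2500/0.4000 = 0.6250
Terminal stock prices: S_uu = 148.4, S_ud = 100.9, S_dd = 68.64
Terminal payoffs (K − S): max(-53.44, 0) = 0, max(-5.938, 0) = 0, max(26.36, 0) = 26.36
Node u (S = 118.8): continuation = 1/1.1·[0.6250·0.0000 + 0.3750·0.0000] = 0.0000; exercise value = 0.0000 ≤ continuation, so V_u = 0.0000
Node d (S = 80.75): continuation = 1/1.1·[0.6250·0.0000 + 0.3750·26.3625] = 8.9872; exercise value = 14.2500 > continuation, so V_d = 14.2500 (exercise)
Node 0 (S = 95): continuation = 1/1.1·[0.6250·0.0000 + 0.3750·14.2500] = 4.8580; exercise value = 0.0000 ≤ continuation, so V_0 = 4.8580

$4.86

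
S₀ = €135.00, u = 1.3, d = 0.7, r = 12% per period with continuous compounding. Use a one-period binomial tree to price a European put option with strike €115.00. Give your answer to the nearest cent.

€5.23

Risk-neutral probability p = (e^0.12 − 0.7)/(1.3 − 0.7) = 0.4275/0.6000 = 0.7125
Terminal stock prices: S_u = 175.5, S_d = 94.5
Terminal payoffs (K − S): max(-60.5, 0) = 0, max(20.5, 0) = 20.5
Node 0 (S = 135): V_0 = e^(−0.12)·[0.7125·0.0000 + 0.2875·20.5000] = 5.2274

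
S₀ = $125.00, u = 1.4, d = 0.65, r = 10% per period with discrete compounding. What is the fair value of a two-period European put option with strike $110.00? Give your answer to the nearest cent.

Risk-neutral probability p = (1 + 0.1 − 0.65)/(1.4 − 0.65) = 0.4500/0.7500 = 0.6000
Terminal stock prices: S_uu = 245, S_ud = 113.8, S_dd = 52.81
Terminal payoffs (K − S): max(-135, 0) = 0, max(-3.75, 0) = 0, max(57.19, 0) = 57.19
Node u (S = 175): V_u = 1/1.1·[0.6000·0.0000 + 0.4000·0.0000] = 0.0000
Node d (S = 81.25): V_d = 1/1.1·[0.6000·0.0000 + 0.4000·57.1875] = 20.7955
Node 0 (S = 125): V_0 = 1/1.1·[0.6000·0.0000 + 0.4000·20.7955] = 7.5620

$7.56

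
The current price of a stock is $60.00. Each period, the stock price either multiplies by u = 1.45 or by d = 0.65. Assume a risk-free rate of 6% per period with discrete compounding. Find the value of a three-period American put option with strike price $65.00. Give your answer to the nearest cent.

$14.85

Risk-neutral probability p = (1 + 0.06 − 0.65)/(1.45 − 0.65) = 0.4100/0.8000 = 0.5125
Terminal stock prices: S_uuu = 182.9, S_uud = 82, S_udd = 36.76, S_ddd = 16.48
Terminal payoffs (K − S): max(-117.9, 0) = 0, max(-17, 0) = 0, max(28.24, 0) = 28.24, max(48.52, 0) = 48.52
Node uu (S = 126.2): continuation = 1/1.06·[0.5125·0.0000 + 0.4875·0.0000] = 0.0000; exercise value = 0.0000 ≤ continuation, so V_uu = 0.0000
Node ud (S = 56.55): continuation = 1/1.06·[0.5125·0.0000 + 0.4875·28.2425] = 12.9889; exercise value = 8.4500 ≤ continuation, so V_ud = 12.9889
Node dd (S = 25.35): continuation = 1/1.06·[0.5125·28.2425 + 0.4875·48.5225] = 35.9708; exercise value = 39.6500 > continuation, so V_dd = 39.6500 (exercise)
Node u (S = 87): continuation = 1/1.06·[0.5125·0.0000 + 0.4875·12.9889] = 5.9737; exercise value = 0.0000 ≤ continuation, so V_u = 5.9737
Node d (S = 39): continuation = 1/1.06·[0.5125·12.9889 + 0.4875·39.6500] = 24.5153; exercise value = 26.0000 > continuation, so V_d = 26.0000 (exercise)
Node 0 (S = 60): continuation = 1/1.06·[0.5125·5.9737 + 0.4875·26.0000] = 14.8458; exercise value = 5.0000 ≤ continuation, so V_0 = 14.8458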